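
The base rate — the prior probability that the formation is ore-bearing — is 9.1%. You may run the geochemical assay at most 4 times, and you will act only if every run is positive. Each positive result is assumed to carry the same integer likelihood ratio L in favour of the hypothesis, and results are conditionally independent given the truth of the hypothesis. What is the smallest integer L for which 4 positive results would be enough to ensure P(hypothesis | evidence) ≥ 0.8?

Prior odds = 0.091/0.909 = 91/909.
Target odds = 0.8/0.2 = 4.
Need L⁴ ≥ 4 ÷ (91/909) = 3636/91.
2⁴ = 16 < 3636/91 ≤ 81 = 3⁴, so L = 3.

3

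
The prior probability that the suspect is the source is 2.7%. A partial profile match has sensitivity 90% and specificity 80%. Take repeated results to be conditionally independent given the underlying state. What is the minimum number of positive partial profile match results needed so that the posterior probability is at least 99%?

6

Prior odds: 0.027 ÷ 0.973 = 27/973.
False-positive rate = 1 − 0.8 = 0.2; likelihood ratio of a positive = 0.9/0.2 = 4.5.
Target odds: 0.99 ÷ 0.01 = 99.
Require 4.5ⁿ ≥ 99 ÷ (27/973) = 10703/3.
4.5⁵ = 1845.28125 falls short of 10703/3 but 4.5⁶ = 8303.765625 reaches it, so n = 6.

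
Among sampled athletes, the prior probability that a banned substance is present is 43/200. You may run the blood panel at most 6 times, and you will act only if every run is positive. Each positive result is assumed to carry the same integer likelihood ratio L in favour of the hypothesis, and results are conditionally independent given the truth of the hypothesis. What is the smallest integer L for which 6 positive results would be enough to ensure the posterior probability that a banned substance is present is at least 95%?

3

Prior odds = 0.215/0.785 = 43/157.
Target odds = 0.95/0.05 = 19.
Need L⁶ ≥ 19 ÷ (43/157) = 2983/43.
2⁶ = 64 < 2983/43 ≤ 729 = 3⁶, so L = 3.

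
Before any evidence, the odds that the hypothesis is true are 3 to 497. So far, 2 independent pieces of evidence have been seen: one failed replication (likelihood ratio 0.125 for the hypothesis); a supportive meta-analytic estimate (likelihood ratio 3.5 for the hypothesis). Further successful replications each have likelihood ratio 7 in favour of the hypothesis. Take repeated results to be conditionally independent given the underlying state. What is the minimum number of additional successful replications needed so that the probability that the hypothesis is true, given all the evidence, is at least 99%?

Prior odds = 3/497.
Combined Bayes factor of the evidence already in hand = 0.125 × 3.5 = 0.4375.
Odds after that evidence = (3/497) × 0.4375 = 3/1136.
Target odds = 0.99/0.01 = 99.
Need 7ⁿ ≥ 99 ÷ (3/1136) = 37488.
7⁵ = 16807 falls short of 37488 but 7⁶ = 117649 reaches it, so n = 6.

6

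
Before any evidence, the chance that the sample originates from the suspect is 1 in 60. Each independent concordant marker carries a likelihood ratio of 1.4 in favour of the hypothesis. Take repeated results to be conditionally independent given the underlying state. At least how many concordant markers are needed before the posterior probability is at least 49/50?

Prior odds = (1/60)/(59/60) = 1/59.
Likelihood ratio per concordant marker = 1.4.
Target posterior odds = 0.98/0.02 = 49.
Require 1.4ⁿ ≥ 49 ÷ (1/59) = 2891.
1.4²³ ≈2295.86 falls short of 2891 but 1.4²⁴ ≈3214.2 reaches it, so n = 24.

24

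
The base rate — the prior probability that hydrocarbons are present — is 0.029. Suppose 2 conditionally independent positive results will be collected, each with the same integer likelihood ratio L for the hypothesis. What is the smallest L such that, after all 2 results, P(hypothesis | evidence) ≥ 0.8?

Prior odds = 0.029/0.971 = 29/971.
Target odds = 0.8/0.2 = 4.
Need L² ≥ 4 ÷ (29/971) = 3884/29.
11² = 121 < 3884/29 ≤ 144 = 12², so L = 12.

12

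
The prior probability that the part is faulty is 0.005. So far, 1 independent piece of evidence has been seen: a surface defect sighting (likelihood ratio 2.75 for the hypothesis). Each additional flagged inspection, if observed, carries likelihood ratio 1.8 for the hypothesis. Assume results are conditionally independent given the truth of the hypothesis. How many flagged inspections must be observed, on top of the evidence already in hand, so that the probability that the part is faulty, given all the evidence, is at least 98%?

Prior odds = 0.005/0.995 = 1/199.
Bayes factor of the evidence already in hand = 2.75.
Odds after that evidence = (1/199) × 2.75 = 11/796.
Target odds = 0.98/0.02 = 49.
Need 1.8ⁿ ≥ 49 ÷ (11/796) = 39004/11.
1.8¹³ ≈2082.3 falls short of 39004/11 but 1.8¹⁴ ≈3748.13 reaches it, so n = 14.

14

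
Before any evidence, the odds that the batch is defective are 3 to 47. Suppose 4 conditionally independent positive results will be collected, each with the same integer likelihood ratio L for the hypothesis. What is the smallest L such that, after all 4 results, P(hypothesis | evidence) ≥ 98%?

Prior odds = 3/47.
Target odds = 0.98/0.02 = 49.
Need L⁴ ≥ 49 ÷ (3/47) = 2303/3.
5⁴ = 625 < 2303/3 ≤ 1296 = 6⁴, so L = 6.

6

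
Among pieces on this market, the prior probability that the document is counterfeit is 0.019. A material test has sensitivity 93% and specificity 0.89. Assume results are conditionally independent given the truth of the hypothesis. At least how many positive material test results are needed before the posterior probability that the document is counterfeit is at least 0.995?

5

Prior odds: 0.019 ÷ 0.981 = 19/981.
False-positive rate = 1 − 0.89 = 0.11; likelihood ratio of a positive = 0.93/0.11 = 93/11.
Target odds: 0.995 ÷ 0.005 = 199.
Need (19/981) × (93/11)ⁿ ≥ 199, i.e. (93/11)ⁿ ≥ 195219/19.
(93/11)⁴ = 74805201/14641 falls short of 195219/19 but (93/11)⁵ ≈43196.8 reaches it, so n = 5.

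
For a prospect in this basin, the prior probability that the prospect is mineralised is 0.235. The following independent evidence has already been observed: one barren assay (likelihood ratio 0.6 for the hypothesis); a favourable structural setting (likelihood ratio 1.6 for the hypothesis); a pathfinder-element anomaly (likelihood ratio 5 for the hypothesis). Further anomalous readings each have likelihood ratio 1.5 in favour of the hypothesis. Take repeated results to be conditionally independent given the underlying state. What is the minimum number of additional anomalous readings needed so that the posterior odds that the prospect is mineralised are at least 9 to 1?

5

Prior odds = 0.235/0.765 = 47/153.
Combined Bayes factor of the evidence already in hand = 0.6 × 1.6 × 5 = 4.8.
Odds after that evidence = (47/153) × 4.8 = 376/255.
Target odds = 9.
Need 1.5ⁿ ≥ 9 ÷ (376/255) = 2295/376.
1.5⁴ = 5.0625 falls short of 2295/376 but 1.5⁵ = 7.59375 reaches it, so n = 5.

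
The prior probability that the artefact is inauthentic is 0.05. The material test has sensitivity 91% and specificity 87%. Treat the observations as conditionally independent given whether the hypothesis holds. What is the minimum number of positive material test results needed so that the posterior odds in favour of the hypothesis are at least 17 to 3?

Prior odds: 0.05 ÷ 0.95 = 1/19.
False-positive rate = 1 − 0.87 = 0.13; likelihood ratio of a positive = 0.91/0.13 = 7.
Target odds = 17/3.
Require 7ⁿ ≥ 17/3 ÷ (1/19) = 323/3.
7² = 49 falls short of 323/3 but 7³ = 343 reaches it, so n = 3.

3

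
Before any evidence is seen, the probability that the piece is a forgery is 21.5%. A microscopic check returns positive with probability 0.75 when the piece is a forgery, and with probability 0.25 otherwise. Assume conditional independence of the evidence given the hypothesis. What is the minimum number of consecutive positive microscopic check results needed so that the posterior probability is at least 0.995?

6

Prior odds: 0.215 ÷ 0.785 = 43/157.
Likelihood ratio of a positive result = 0.75/0.25 = 3.
Target posterior odds = 0.995/0.005 = 199.
Require 3ⁿ ≥ 199 ÷ (43/157) = 31243/43.
3⁵ = 243 falls short of 31243/43 but 3⁶ = 729 reaches it, so n = 6.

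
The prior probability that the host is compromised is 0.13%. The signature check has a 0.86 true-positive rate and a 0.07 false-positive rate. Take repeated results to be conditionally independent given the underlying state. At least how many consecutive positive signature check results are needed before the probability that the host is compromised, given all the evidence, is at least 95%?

4

Prior odds: 0.0013 ÷ 0.9987 = 13/9987.
Likelihood ratio of a positive result = 0.86/0.07 = 86/7.
Target posterior odds = 0.95/0.05 = 19.
Require (86/7)ⁿ ≥ 19 ÷ (13/9987) = 189753/13.
(86/7)³ = 636056/343 falls short of 189753/13 but (86/7)⁴ = 54700816/2401 reaches it, so n = 4.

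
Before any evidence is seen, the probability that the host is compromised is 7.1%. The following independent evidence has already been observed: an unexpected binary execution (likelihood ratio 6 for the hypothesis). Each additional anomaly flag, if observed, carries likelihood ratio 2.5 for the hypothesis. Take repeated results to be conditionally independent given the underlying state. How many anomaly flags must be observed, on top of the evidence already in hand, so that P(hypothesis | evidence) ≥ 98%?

6

Prior odds = 0.071/0.929 = 71/929.
Bayes factor of the evidence already in hand = 6.
Odds after that evidence = (71/929) × 6 = 426/929.
Target odds = 0.98/0.02 = 49.
Need 2.5ⁿ ≥ 49 ÷ (426/929) = 45521/426.
2.5⁵ = 97.65625 falls short of 45521/426 but 2.5⁶ = 244.140625 reaches it, so n = 6.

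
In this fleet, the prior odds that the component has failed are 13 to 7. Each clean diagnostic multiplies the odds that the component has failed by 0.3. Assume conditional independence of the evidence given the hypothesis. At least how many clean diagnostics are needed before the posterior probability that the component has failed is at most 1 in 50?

Prior odds = 13/7.
Likelihood ratio per clean diagnostic = 0.3.
Target posterior odds = 0.02/0.98 = 1/49.
Need (13/7) × 0.3ⁿ ≤ 1/49, i.e. 0.3ⁿ ≤ 1/91.
0.3³ = 0.027 is still above 1/91 but 0.3⁴ = 0.0081 is at or below it, so n = 4.

4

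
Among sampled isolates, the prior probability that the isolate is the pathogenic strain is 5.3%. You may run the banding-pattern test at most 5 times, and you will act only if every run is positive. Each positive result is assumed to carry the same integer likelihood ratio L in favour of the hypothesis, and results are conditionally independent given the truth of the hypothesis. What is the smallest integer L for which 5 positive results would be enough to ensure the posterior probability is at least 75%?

3

Prior odds = 0.053/0.947 = 53/947.
Target odds = 0.75/0.25 = 3.
Need L⁵ ≥ 3 ÷ (53/947) = 2841/53.
2⁵ = 32 < 2841/53 ≤ 243 = 3⁵, so L = 3.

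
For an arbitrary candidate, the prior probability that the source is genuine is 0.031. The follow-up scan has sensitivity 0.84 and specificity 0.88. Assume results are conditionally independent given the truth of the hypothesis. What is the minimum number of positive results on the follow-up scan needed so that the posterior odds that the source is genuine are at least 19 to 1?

4

Prior odds = 0.031/0.969 = 31/969.
False-positive rate = 1 − 0.88 = 0.12; likelihood ratio of a positive = 0.84/0.12 = 7.
Target odds = 19.
Require 7ⁿ ≥ 19 ÷ (31/969) = 18411/31.
7³ = 343 falls short of 18411/31 but 7⁴ = 2401 reaches it, so n = 4.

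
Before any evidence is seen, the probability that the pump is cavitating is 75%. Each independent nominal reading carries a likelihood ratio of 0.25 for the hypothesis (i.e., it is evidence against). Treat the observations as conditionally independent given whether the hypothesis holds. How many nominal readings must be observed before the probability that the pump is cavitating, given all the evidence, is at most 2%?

Prior odds = 0.75/0.25 = 3.
Likelihood ratio per nominal reading = 0.25.
Target odds: 0.02 ÷ 0.98 = 1/49.
Require 0.25ⁿ ≤ 1/49 ÷ 3 = 1/147.
0.25³ = 0.015625 is still above 1/147 but 0.25⁴ = 0.00390625 is at or below it, so n = 4.

4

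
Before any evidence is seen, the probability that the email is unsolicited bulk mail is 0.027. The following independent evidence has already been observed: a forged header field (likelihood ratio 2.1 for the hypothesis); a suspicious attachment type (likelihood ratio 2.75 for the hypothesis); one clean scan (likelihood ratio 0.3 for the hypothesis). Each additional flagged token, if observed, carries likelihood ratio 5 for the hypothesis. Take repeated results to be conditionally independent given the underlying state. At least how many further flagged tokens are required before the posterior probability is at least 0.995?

6

Prior odds = 0.027/0.973 = 27/973.
Combined Bayes factor of the evidence already in hand = 2.1 × 2.75 × 0.3 = 1.7325.
Odds after that evidence = (27/973) × 1.7325 = 2673/55600.
Target odds = 0.995/0.005 = 199.
Need 5ⁿ ≥ 199 ÷ (2673/55600) = 11064400/2673.
5⁵ = 3125 falls short of 11064400/2673 but 5⁶ = 15625 reaches it, so n = 6.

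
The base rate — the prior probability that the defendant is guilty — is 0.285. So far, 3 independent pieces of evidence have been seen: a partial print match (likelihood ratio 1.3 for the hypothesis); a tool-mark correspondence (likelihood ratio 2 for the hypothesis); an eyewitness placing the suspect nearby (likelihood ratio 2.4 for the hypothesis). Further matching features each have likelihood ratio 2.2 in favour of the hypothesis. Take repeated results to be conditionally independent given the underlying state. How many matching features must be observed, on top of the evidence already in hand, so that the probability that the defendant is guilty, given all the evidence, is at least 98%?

4

Prior odds = 0.285/0.715 = 57/143.
Combined Bayes factor of the evidence already in hand = 1.3 × 2 × 2.4 = 6.24.
Odds after that evidence = (57/143) × 6.24 = 684/275.
Target odds = 0.98/0.02 = 49.
Need 2.2ⁿ ≥ 49 ÷ (684/275) = 13475/684.
2.2³ = 10.648 falls short of 13475/684 but 2.2⁴ = 23.4256 reaches it, so n = 4.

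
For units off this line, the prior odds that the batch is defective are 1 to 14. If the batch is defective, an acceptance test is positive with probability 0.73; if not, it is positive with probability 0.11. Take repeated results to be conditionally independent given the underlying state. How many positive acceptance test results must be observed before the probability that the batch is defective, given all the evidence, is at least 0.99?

Prior odds = 1/14.
Likelihood ratio of a positive = 0.73/0.11 = 73/11.
Target posterior odds = 0.99/0.01 = 99.
Require (73/11)ⁿ ≥ 99 ÷ (1/14) = 1386.
(73/11)³ = 389017/1331 falls short of 1386 but (73/11)⁴ = 28398241/14641 reaches it, so n = 4.

4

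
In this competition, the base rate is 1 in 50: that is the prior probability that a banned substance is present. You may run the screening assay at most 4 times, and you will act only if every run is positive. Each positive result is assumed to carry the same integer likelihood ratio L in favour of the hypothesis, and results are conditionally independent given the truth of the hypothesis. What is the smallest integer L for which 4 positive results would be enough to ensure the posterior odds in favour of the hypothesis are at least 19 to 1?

6

Prior odds = 0.02/0.98 = 1/49.
Target odds = 19.
Need L⁴ ≥ 19 ÷ (1/49) = 931.
5⁴ = 625 < 931 ≤ 1296 = 6⁴, so L = 6.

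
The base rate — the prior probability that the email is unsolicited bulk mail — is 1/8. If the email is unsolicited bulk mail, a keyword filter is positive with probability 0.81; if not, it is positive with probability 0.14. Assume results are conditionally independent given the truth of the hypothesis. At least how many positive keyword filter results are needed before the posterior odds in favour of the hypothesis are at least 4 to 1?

2

Prior odds = 0.125/0.875 = 1/7.
Likelihood ratio of a positive = 0.81/0.14 = 81/14.
Target odds = 4.
Require (81/14)ⁿ ≥ 4 ÷ (1/7) = 28.
(81/14)¹ = 81/14 falls short of 28 but (81/14)² = 6561/196 reaches it, so n = 2.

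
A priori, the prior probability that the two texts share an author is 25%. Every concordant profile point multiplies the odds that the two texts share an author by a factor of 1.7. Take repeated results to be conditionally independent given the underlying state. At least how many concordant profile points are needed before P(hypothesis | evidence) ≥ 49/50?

Prior odds: 0.25 ÷ 0.75 = 1/3.
Likelihood ratio per concordant profile point = 1.7.
Target posterior odds = 0.98/0.02 = 49.
Require 1.7ⁿ ≥ 49 ÷ (1/3) = 147.
1.7⁹ ≈118.588 falls short of 147 but 1.7¹⁰ ≈201.599 reaches it, so n = 10.

10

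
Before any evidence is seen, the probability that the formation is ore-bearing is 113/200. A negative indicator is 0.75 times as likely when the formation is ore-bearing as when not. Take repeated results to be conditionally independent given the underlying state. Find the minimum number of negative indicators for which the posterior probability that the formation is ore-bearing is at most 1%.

17

Prior odds: 0.565 ÷ 0.435 = 113/87.
Likelihood ratio per negative indicator = 0.75.
Target posterior odds = 0.01/0.99 = 1/99.
Need (113/87) × 0.75ⁿ ≤ 1/99, i.e. 0.75ⁿ ≤ 29/3729.
0.75¹⁶ ≈0.0100226 is still above 29/3729 but 0.75¹⁷ ≈0.00751695 is at or below it, so n = 17.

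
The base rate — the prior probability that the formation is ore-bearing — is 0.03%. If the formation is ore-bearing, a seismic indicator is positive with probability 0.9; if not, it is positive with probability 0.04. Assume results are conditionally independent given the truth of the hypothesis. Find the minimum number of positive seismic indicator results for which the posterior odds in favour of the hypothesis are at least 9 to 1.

Prior odds = 0.0003/0.9997 = 3/9997.
Likelihood ratio of a positive = 0.9/0.04 = 22.5.
Target odds = 9.
Require 22.5ⁿ ≥ 9 ÷ (3/9997) = 29991.
22.5³ = 11390.625 falls short of 29991 but 22.5⁴ = 256289.0625 reaches it, so n = 4.

4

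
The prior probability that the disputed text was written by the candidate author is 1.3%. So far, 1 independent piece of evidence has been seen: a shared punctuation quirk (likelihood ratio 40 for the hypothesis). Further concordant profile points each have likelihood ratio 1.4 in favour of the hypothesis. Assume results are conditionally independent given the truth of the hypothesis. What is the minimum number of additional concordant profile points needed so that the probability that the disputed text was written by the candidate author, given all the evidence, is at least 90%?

9

Prior odds = 0.013/0.987 = 13/987.
Bayes factor of the evidence already in hand = 40.
Odds after that evidence = (13/987) × 40 = 520/987.
Target odds = 0.9/0.1 = 9.
Need 1.4ⁿ ≥ 9 ÷ (520/987) = 8883/520.
1.4⁸ = 5764801/390625 falls short of 8883/520 but 1.4⁹ = 40353607/1953125 reaches it, so n = 9.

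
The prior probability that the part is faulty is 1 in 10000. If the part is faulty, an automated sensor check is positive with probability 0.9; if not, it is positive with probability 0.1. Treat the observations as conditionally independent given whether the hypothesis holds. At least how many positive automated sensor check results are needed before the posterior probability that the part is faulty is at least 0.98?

Prior odds = 0.0001/0.9999 = 1/9999.
Likelihood ratio of a positive = 0.9/0.1 = 9.
Target posterior odds = 0.98/0.02 = 49.
Require 9ⁿ ≥ 49 ÷ (1/9999) = 489951.
9⁵ = 59049 falls short of 489951 but 9⁶ = 531441 reaches it, so n = 6.

6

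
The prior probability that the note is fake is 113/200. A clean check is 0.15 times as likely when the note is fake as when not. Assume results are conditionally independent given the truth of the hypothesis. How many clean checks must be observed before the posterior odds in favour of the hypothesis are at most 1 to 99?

3

Prior odds: 0.565 ÷ 0.435 = 113/87.
Likelihood ratio per clean check = 0.15.
Target odds = 1/99.
Need (113/87) × 0.15ⁿ ≤ 1/99, i.e. 0.15ⁿ ≤ 29/3729.
0.15² = 0.0225 is still above 29/3729 but 0.15³ = 0.003375 is at or below it, so n = 3.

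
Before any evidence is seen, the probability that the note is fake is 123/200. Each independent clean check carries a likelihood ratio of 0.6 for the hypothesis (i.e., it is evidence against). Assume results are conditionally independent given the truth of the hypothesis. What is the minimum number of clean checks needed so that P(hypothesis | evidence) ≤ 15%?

5

Prior odds: 0.615 ÷ 0.385 = 123/77.
Likelihood ratio per clean check = 0.6.
Target posterior odds = 0.15/0.85 = 3/17.
Require 0.6ⁿ ≤ 3/17 ÷ (123/77) = 77/697.
0.6⁴ = 0.1296 is still above 77/697 but 0.6⁵ = 0.07776 is at or below it, so n = 5.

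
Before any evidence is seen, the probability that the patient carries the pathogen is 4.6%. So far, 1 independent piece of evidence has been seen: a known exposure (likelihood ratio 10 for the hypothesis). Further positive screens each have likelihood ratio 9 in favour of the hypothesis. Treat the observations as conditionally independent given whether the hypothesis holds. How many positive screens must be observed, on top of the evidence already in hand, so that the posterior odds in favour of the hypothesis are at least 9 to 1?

Prior odds = 0.046/0.954 = 23/477.
Bayes factor of the evidence already in hand = 10.
Odds after that evidence = (23/477) × 10 = 230/477.
Target odds = 9.
Need 9ⁿ ≥ 9 ÷ (230/477) = 4293/230.
9¹ = 9 falls short of 4293/230 but 9² = 81 reaches it, so n = 2.

2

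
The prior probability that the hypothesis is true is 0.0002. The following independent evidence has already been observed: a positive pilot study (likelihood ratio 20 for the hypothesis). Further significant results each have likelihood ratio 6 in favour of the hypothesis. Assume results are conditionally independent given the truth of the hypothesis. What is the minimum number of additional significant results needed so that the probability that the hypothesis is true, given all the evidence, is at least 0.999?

7

Prior odds = 0.0002/0.9998 = 1/4999.
Bayes factor of the evidence already in hand = 20.
Odds after that evidence = (1/4999) × 20 = 20/4999.
Target odds = 0.999/0.001 = 999.
Need 6ⁿ ≥ 999 ÷ (20/4999) = 249700.05.
6⁶ = 46656 falls short of 249700.05 but 6⁷ = 279936 reaches it, so n = 7.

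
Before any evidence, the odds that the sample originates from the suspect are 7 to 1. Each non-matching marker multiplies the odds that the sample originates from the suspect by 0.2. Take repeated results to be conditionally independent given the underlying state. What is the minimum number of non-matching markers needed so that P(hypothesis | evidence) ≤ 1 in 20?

Prior odds = 7.
Likelihood ratio per non-matching marker = 0.2.
Target posterior odds = 0.05/0.95 = 1/19.
Need 7 × 0.2ⁿ ≤ 1/19, i.e. 0.2ⁿ ≤ 1/133.
0.2³ = 0.008 is still above 1/133 but 0.2⁴ = 0.0016 is at or below it, so n = 4.

4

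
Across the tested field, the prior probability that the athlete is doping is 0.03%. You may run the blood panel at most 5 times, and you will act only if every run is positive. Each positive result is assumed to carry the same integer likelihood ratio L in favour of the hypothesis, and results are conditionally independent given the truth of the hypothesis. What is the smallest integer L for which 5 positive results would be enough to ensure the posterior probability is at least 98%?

Prior odds = 0.0003/0.9997 = 3/9997.
Target odds = 0.98/0.02 = 49.
Need L⁵ ≥ 49 ÷ (3/9997) = 489853/3.
11⁵ = 161051 < 489853/3 ≤ 248832 = 12⁵, so L = 12.

12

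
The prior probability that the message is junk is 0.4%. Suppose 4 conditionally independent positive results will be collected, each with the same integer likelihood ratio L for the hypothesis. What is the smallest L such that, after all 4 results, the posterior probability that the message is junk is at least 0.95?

Prior odds = 0.004/0.996 = 1/249.
Target odds = 0.95/0.05 = 19.
Need L⁴ ≥ 19 ÷ (1/249) = 4731.
8⁴ = 4096 < 4731 ≤ 6561 = 9⁴, so L = 9.

9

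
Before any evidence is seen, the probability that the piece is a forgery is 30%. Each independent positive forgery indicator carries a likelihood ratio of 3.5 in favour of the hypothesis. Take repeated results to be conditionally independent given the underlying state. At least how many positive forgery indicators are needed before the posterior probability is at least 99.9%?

7

Prior odds = 0.3/0.7 = 3/7.
Likelihood ratio per positive forgery indicator = 3.5.
Target odds: 0.999 ÷ 0.001 = 999.
Require 3.5ⁿ ≥ 999 ÷ (3/7) = 2331.
3.5⁶ = 1838.265625 falls short of 2331 but 3.5⁷ = 823543/128 reaches it, so n = 7.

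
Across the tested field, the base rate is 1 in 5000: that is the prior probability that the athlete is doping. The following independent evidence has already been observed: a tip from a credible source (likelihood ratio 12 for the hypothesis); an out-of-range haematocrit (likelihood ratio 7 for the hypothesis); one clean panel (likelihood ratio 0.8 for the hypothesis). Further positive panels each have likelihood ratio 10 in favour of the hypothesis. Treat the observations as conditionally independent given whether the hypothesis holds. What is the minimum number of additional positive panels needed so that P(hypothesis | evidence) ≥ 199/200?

5

Prior odds = 0.0002/0.9998 = 1/4999.
Combined Bayes factor of the evidence already in hand = 12 × 7 × 0.8 = 67.2.
Odds after that evidence = (1/4999) × 67.2 = 336/24995.
Target odds = 0.995/0.005 = 199.
Need 10ⁿ ≥ 199 ÷ (336/24995) = 4974005/336.
10⁴ = 10000 falls short of 4974005/336 but 10⁵ = 100000 reaches it, so n = 5.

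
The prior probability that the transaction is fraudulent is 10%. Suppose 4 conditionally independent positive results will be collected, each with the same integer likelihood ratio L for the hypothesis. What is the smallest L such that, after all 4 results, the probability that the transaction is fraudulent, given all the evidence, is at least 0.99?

6

Prior odds = 0.1/0.9 = 1/9.
Target odds = 0.99/0.01 = 99.
Need L⁴ ≥ 99 ÷ (1/9) = 891.
5⁴ = 625 < 891 ≤ 1296 = 6⁴, so L = 6.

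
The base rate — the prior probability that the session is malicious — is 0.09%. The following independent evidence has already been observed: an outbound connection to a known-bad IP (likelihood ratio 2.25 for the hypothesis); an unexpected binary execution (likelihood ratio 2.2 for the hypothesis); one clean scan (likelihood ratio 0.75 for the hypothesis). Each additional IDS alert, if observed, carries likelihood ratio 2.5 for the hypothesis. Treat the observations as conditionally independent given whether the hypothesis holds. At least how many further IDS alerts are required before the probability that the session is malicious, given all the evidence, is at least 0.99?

12

Prior odds = 0.0009/0.9991 = 9/9991.
Combined Bayes factor of the evidence already in hand = 2.25 × 2.2 × 0.75 = 3.7125.
Odds after that evidence = (9/9991) × 3.7125 = 2673/799280.
Target odds = 0.99/0.01 = 99.
Need 2.5ⁿ ≥ 99 ÷ (2673/799280) = 799280/27.
2.5¹¹ = 48828125/2048 falls short of 799280/27 but 2.5¹² = 244140625/4096 reaches it, so n = 12.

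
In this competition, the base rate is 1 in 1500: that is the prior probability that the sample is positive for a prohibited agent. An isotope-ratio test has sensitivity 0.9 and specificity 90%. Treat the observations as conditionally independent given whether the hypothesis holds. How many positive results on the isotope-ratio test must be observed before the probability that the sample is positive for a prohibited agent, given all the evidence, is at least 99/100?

6

Prior odds: (1/1500) ÷ (1499/1500) = 1/1499.
False-positive rate = 1 − 0.9 = 0.1; likelihood ratio of a positive = 0.9/0.1 = 9.
Target posterior odds = 0.99/0.01 = 99.
Require 9ⁿ ≥ 99 ÷ (1/1499) = 148401.
9⁵ = 59049 falls short of 148401 but 9⁶ = 531441 reaches it, so n = 6.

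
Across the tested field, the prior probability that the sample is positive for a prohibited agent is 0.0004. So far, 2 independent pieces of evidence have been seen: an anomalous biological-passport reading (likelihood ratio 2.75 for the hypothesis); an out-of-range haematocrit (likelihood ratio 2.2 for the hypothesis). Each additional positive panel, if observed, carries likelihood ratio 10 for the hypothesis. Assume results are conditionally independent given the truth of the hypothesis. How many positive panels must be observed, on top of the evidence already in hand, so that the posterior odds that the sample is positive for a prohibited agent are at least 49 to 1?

5

Prior odds = 0.0004/0.9996 = 1/2499.
Combined Bayes factor of the evidence already in hand = 2.75 × 2.2 = 6.05.
Odds after that evidence = (1/2499) × 6.05 = 121/49980.
Target odds = 49.
Need 10ⁿ ≥ 49 ÷ (121/49980) = 2449020/121.
10⁴ = 10000 falls short of 2449020/121 but 10⁵ = 100000 reaches it, so n = 5.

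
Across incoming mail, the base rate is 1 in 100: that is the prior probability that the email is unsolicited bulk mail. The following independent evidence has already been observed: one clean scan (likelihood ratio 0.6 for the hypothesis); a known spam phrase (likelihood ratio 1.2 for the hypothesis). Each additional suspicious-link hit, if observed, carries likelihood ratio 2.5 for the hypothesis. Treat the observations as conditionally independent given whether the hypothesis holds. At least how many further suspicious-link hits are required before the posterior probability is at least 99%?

Prior odds = 0.01/0.99 = 1/99.
Combined Bayes factor of the evidence already in hand = 0.6 × 1.2 = 0.72.
Odds after that evidence = (1/99) × 0.72 = 2/275.
Target odds = 0.99/0.01 = 99.
Need 2.5ⁿ ≥ 99 ÷ (2/275) = 13612.5.
2.5¹⁰ = 9765625/1024 falls short of 13612.5 but 2.5¹¹ = 48828125/2048 reaches it, so n = 11.

11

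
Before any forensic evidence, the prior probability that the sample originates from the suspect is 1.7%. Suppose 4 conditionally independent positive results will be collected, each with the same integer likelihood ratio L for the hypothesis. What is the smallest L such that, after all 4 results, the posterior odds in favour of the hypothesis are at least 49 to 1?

8

Prior odds = 0.017/0.983 = 17/983.
Target odds = 49.
Need L⁴ ≥ 49 ÷ (17/983) = 48167/17.
7⁴ = 2401 < 48167/17 ≤ 4096 = 8⁴, so L = 8.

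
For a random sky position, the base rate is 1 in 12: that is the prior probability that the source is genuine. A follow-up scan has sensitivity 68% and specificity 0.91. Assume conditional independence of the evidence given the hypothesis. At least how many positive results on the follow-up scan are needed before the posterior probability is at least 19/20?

3

Prior odds = (1/12)/(11/12) = 1/11.
False-positive rate = 1 − 0.91 = 0.09; likelihood ratio of a positive = 0.68/0.09 = 68/9.
Target odds: 0.95 ÷ 0.05 = 19.
Need (1/11) × (68/9)ⁿ ≥ 19, i.e. (68/9)ⁿ ≥ 209.
(68/9)² = 4624/81 falls short of 209 but (68/9)³ = 314432/729 reaches it, so n = 3.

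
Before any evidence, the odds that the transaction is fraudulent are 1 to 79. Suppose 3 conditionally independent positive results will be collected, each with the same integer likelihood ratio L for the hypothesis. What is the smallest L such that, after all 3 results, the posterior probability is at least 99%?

Prior odds = 1/79.
Target odds = 0.99/0.01 = 99.
Need L³ ≥ 99 ÷ (1/79) = 7821.
19³ = 6859 < 7821 ≤ 8000 = 20³, so L = 20.

20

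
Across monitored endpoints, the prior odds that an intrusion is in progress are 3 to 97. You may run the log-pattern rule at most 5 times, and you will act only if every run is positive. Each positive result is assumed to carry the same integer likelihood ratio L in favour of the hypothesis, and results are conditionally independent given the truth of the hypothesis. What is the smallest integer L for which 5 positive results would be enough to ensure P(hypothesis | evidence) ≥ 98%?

5

Prior odds = 3/97.
Target odds = 0.98/0.02 = 49.
Need L⁵ ≥ 49 ÷ (3/97) = 4753/3.
4⁵ = 1024 < 4753/3 ≤ 3125 = 5⁵, so L = 5.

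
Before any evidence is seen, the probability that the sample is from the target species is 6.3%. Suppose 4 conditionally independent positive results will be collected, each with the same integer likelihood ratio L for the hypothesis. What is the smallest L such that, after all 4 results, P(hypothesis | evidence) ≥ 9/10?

4

Prior odds = 0.063/0.937 = 63/937.
Target odds = 0.9/0.1 = 9.
Need L⁴ ≥ 9 ÷ (63/937) = 937/7.
3⁴ = 81 < 937/7 ≤ 256 = 4⁴, so L = 4.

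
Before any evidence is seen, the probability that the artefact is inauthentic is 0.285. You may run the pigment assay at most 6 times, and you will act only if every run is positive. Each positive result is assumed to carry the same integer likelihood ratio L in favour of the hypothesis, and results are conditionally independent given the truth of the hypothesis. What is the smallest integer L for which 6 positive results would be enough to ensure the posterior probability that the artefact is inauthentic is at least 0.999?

4

Prior odds = 0.285/0.715 = 57/143.
Target odds = 0.999/0.001 = 999.
Need L⁶ ≥ 999 ÷ (57/143) = 47619/19.
3⁶ = 729 < 47619/19 ≤ 4096 = 4⁶, so L = 4.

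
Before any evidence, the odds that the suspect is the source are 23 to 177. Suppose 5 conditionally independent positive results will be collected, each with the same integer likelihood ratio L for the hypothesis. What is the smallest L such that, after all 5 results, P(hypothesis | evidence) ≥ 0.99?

4

Prior odds = 23/177.
Target odds = 0.99/0.01 = 99.
Need L⁵ ≥ 99 ÷ (23/177) = 17523/23.
3⁵ = 243 < 17523/23 ≤ 1024 = 4⁵, so L = 4.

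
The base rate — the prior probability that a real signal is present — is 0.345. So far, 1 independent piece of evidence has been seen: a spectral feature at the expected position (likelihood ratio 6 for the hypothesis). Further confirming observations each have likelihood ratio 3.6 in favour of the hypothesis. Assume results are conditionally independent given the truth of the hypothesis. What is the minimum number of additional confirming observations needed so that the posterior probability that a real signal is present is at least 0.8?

1

Prior odds = 0.345/0.655 = 69/131.
Bayes factor of the evidence already in hand = 6.
Odds after that evidence = (69/131) × 6 = 414/131.
Target odds = 0.8/0.2 = 4.
Need 3.6ⁿ ≥ 4 ÷ (414/131) = 262/207.
3.6¹ = 3.6, which meets the required 262/207; so n = 1.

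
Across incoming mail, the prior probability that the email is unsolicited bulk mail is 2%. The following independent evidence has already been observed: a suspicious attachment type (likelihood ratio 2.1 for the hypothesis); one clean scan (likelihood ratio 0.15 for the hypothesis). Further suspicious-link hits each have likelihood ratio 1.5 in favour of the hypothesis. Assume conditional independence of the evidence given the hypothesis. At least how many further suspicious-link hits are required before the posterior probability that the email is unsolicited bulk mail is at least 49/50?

23

Prior odds = 0.02/0.98 = 1/49.
Combined Bayes factor of the evidence already in hand = 2.1 × 0.15 = 0.315.
Odds after that evidence = (1/49) × 0.315 = 9/1400.
Target odds = 0.98/0.02 = 49.
Need 1.5ⁿ ≥ 49 ÷ (9/1400) = 68600/9.
1.5²² ≈7481.83 falls short of 68600/9 but 1.5²³ ≈11222.7 reaches it, so n = 23.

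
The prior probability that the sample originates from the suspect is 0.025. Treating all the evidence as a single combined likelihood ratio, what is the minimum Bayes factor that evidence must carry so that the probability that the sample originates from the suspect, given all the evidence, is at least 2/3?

Prior odds = 0.025/0.975 = 1/39.
Target odds = (2/3)/(1/3) = 2.
Required Bayes factor = 2 ÷ (1/39) = 78.

78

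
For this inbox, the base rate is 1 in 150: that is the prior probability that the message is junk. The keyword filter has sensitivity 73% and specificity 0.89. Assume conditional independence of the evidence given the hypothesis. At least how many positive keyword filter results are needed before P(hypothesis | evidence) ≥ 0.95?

5

Prior odds = (1/150)/(149/150) = 1/149.
False-positive rate = 1 − 0.89 = 0.11; likelihood ratio of a positive = 0.73/0.11 = 73/11.
Target posterior odds = 0.95/0.05 = 19.
Need (1/149) × (73/11)ⁿ ≥ 19, i.e. (73/11)ⁿ ≥ 2831.
(73/11)⁴ = 28398241/14641 falls short of 2831 but (73/11)⁵ ≈12872.1 reaches it, so n = 5.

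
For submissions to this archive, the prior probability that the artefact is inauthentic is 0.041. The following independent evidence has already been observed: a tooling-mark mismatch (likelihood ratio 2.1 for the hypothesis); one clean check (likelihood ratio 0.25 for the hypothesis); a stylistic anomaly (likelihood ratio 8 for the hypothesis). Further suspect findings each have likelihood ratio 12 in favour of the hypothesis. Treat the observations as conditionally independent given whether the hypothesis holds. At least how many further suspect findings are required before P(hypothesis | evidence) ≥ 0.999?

4

Prior odds = 0.041/0.959 = 41/959.
Combined Bayes factor of the evidence already in hand = 2.1 × 0.25 × 8 = 4.2.
Odds after that evidence = (41/959) × 4.2 = 123/685.
Target odds = 0.999/0.001 = 999.
Need 12ⁿ ≥ 999 ÷ (123/685) = 228105/41.
12³ = 1728 falls short of 228105/41 but 12⁴ = 20736 reaches it, so n = 4.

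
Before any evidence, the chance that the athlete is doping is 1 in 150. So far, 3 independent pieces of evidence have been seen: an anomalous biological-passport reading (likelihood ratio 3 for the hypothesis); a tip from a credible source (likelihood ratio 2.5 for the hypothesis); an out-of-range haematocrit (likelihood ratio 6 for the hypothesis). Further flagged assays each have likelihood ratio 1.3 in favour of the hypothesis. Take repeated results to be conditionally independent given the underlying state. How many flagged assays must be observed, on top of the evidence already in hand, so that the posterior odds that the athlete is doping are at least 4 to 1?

10

Prior odds = (1/150)/(149/150) = 1/149.
Combined Bayes factor of the evidence already in hand = 3 × 2.5 × 6 = 45.
Odds after that evidence = (1/149) × 45 = 45/149.
Target odds = 4.
Need 1.3ⁿ ≥ 4 ÷ (45/149) = 596/45.
1.3⁹ ≈10.6045 falls short of 596/45 but 1.3¹⁰ ≈13.7858 reaches it, so n = 10.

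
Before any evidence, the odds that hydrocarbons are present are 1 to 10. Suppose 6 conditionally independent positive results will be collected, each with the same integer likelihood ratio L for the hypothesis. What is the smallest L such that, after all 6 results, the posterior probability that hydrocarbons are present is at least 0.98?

Prior odds = 0.1.
Target odds = 0.98/0.02 = 49.
Need L⁶ ≥ 49 ÷ 0.1 = 490.
2⁶ = 64 < 490 ≤ 729 = 3⁶, so L = 3.

3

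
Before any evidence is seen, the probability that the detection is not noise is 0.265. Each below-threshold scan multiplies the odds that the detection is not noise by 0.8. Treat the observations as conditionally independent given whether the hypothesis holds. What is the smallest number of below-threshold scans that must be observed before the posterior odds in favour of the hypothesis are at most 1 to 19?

9

Prior odds: 0.265 ÷ 0.735 = 53/147.
Likelihood ratio per below-threshold scan = 0.8.
Target odds = 1/19.
Require 0.8ⁿ ≤ 1/19 ÷ (53/147) = 147/1007.
0.8⁸ = 65536/390625 is still above 147/1007 but 0.8⁹ = 262144/1953125 is at or below it, so n = 9.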